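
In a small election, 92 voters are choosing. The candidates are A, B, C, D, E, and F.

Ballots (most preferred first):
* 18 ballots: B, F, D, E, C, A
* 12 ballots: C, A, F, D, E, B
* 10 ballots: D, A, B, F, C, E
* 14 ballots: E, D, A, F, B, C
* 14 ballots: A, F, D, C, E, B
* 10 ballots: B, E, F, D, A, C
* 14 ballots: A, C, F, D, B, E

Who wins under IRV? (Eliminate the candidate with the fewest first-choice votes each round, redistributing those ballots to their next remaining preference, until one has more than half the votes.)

A

Round 1: A 28, B 28, C 12, D 10, E 14, F 0. F eliminated.
Round 2: A 28, B 28, C 12, D 10, E 14. D eliminated.
Round 3: A 38, B 28, C 12, E 14. C eliminated.
Round 4: A 50, B 28, E 14. A has a majority (≥47).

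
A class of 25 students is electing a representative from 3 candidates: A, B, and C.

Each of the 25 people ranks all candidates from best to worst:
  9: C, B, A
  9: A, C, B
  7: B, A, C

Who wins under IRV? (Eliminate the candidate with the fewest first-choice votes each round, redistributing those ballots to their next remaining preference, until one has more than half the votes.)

Round 1: A 9, B 7, C 9. B eliminated.
Round 2: A 16, C 9. A has a majority (≥13).

A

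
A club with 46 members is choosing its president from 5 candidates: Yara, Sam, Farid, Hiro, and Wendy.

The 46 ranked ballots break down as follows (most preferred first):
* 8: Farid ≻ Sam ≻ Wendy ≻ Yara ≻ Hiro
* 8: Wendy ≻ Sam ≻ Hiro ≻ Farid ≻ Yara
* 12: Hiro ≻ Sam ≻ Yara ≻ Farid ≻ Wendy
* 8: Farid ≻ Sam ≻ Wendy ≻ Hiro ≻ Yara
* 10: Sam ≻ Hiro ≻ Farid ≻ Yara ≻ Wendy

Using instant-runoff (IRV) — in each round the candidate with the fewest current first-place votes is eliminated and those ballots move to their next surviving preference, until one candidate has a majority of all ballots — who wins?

Sam

Round 1: Yara 0, Sam 10, Farid 16, Hiro 12, Wendy 8. Yara eliminated.
Round 2: Sam 10, Farid 16, Hiro 12, Wendy 8. Wendy eliminated.
Round 3: Sam 18, Farid 16, Hiro 12. Hiro eliminated.
Round 4: Sam 30, Farid 16. Sam has a majority (≥24).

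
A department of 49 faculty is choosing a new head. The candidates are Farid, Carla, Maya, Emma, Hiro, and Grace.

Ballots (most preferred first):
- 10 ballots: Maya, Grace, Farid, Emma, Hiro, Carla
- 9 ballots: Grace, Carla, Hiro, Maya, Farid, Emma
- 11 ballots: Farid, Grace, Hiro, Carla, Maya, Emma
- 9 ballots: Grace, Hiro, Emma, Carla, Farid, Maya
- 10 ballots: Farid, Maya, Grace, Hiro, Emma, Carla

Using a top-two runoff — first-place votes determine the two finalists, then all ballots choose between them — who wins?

Grace

Round 1 first-place votes: Farid 21, Carla 0, Maya 10, Emma 0, Hiro 0, Grace 18. Farid and Grace advance.
Runoff: Farid is ranked above Grace on 21 ballots, Grace above Farid on 28.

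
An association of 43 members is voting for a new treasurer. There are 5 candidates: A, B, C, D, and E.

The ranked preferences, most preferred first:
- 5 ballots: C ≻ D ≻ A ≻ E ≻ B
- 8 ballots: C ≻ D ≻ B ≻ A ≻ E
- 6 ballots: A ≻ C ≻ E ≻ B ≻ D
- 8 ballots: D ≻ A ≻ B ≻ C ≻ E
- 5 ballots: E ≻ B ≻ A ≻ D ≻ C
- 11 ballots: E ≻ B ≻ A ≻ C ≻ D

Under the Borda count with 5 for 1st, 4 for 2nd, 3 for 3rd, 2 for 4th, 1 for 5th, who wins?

A: 5×3 + 8×2 + 6×5 + 8×4 + 5×3 + 11×3 = 141
B: 5×1 + 8×3 + 6×2 + 8×3 + 5×4 + 11×4 = 129
C: 5×5 + 8×5 + 6×4 + 8×2 + 5×1 + 11×2 = 132
D: 5×4 + 8×4 + 6×1 + 8×5 + 5×2 + 11×1 = 119
E: 5×2 + 8×1 + 6×3 + 8×1 + 5×5 + 11×5 = 124

A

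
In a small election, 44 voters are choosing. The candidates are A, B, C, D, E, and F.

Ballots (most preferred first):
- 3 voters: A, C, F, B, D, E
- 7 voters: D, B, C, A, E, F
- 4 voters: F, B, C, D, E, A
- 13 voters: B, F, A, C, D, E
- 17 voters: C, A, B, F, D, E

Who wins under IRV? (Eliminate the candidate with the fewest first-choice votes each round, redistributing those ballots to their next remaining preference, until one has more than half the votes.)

B

Round 1: A 3, B 13, C 17, D 7, E 0, F 4. E eliminated.
Round 2: A 3, B 13, C 17, D 7, F 4. A eliminated.
Round 3: B 13, C 20, D 7, F 4. F eliminated.
Round 4: B 17, C 20, D 7. D eliminated.
Round 5: B 24, C 20. B has a majority (≥23).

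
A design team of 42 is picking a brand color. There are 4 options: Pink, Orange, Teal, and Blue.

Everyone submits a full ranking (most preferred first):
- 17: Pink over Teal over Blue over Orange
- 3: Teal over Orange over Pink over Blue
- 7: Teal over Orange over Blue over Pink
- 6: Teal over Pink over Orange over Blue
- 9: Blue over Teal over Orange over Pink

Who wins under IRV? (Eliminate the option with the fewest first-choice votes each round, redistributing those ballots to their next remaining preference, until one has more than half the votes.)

Round 1: Pink 17, Orange 0, Teal 16, Blue 9. Orange eliminated.
Round 2: Pink 17, Teal 16, Blue 9. Blue eliminated.
Round 3: Pink 17, Teal 25. Teal has a majority (≥22).

Teal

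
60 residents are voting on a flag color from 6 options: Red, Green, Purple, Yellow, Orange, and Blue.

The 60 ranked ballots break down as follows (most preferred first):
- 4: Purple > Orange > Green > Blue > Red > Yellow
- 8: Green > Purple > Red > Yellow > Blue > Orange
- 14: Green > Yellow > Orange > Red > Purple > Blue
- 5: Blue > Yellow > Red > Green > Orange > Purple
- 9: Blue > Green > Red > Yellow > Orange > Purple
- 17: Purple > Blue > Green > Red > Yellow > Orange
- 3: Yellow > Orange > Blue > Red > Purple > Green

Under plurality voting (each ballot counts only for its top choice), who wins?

Green

First-place votes: Red 0, Green 22, Purple 21, Yellow 3, Orange 0, Blue 14.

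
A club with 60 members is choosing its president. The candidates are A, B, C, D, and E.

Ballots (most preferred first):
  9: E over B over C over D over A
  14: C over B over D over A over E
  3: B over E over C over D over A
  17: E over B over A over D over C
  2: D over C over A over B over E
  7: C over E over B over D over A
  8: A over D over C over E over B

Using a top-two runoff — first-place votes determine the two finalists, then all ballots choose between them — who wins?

C

Round 1 first-place votes: A 8, B 3, C 21, D 2, E 26. E and C advance.
Runoff: E is ranked above C on 29 ballots, C above E on 31.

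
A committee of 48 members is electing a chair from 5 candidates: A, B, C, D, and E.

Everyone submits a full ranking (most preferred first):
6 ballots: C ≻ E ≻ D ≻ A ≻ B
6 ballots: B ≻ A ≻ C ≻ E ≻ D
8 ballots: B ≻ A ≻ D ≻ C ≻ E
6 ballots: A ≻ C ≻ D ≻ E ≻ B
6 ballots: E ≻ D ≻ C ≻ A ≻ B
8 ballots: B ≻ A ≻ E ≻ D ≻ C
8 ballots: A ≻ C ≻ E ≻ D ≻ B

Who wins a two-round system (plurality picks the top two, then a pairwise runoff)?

A

Round 1 first-place votes: A 14, B 22, C 6, D 0, E 6. B and A advance.
Runoff: B is ranked above A on 22 ballots, A above B on 26.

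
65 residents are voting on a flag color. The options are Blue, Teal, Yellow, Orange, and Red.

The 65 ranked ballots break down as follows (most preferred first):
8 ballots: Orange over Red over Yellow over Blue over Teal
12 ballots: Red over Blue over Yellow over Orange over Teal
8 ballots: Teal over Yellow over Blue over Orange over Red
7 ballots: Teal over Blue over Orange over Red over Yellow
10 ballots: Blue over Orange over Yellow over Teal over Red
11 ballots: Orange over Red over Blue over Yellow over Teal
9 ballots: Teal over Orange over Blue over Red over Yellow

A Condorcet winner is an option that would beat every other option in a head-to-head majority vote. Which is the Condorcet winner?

Blue vs Teal: 41–24
Blue vs Yellow: 49–16
Blue vs Orange: 37–28
Blue vs Red: 34–31
Blue beats every other option.

Blue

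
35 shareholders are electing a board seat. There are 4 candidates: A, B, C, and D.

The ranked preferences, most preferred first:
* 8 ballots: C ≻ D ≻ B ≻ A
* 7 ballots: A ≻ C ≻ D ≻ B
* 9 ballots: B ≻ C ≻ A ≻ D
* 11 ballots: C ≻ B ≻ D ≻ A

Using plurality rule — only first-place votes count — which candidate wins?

C

First-place votes: A 7, B 9, C 19, D 0.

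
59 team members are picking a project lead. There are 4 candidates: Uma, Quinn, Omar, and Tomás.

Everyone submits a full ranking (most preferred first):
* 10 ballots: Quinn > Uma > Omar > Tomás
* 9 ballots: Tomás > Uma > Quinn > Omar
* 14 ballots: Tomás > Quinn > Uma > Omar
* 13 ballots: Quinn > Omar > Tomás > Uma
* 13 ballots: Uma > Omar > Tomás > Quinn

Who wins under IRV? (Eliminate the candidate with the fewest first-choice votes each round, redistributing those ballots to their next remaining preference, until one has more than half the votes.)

Round 1: Uma 13, Quinn 23, Omar 0, Tomás 23. Omar eliminated.
Round 2: Uma 13, Quinn 23, Tomás 23. Uma eliminated.
Round 3: Quinn 23, Tomás 36. Tomás has a majority (≥30).

Tomás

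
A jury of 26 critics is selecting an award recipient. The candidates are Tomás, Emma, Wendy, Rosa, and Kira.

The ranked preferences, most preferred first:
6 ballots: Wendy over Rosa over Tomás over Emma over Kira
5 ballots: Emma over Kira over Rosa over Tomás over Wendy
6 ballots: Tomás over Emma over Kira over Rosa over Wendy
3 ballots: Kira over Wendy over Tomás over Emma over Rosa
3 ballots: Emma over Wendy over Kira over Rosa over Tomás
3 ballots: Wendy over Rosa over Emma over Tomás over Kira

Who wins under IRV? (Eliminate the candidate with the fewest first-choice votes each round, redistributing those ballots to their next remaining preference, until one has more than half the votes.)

Round 1: Tomás 6, Emma 8, Wendy 9, Rosa 0, Kira 3. Rosa eliminated.
Round 2: Tomás 6, Emma 8, Wendy 9, Kira 3. Kira eliminated.
Round 3: Tomás 6, Emma 8, Wendy 12. Tomás eliminated.
Round 4: Emma 14, Wendy 12. Emma has a majority (≥14).

Emma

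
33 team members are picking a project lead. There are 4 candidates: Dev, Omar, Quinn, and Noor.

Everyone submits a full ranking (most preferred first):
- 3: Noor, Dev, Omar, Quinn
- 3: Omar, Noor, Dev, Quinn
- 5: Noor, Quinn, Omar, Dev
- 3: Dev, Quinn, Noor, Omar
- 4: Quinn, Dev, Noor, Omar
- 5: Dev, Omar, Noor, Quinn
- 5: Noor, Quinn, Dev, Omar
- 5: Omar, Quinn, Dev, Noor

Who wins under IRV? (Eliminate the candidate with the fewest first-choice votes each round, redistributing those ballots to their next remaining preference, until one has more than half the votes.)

Round 1: Dev 8, Omar 8, Quinn 4, Noor 13. Quinn eliminated.
Round 2: Dev 12, Omar 8, Noor 13. Omar eliminated.
Round 3: Dev 17, Noor 16. Dev has a majority (≥17).

Dev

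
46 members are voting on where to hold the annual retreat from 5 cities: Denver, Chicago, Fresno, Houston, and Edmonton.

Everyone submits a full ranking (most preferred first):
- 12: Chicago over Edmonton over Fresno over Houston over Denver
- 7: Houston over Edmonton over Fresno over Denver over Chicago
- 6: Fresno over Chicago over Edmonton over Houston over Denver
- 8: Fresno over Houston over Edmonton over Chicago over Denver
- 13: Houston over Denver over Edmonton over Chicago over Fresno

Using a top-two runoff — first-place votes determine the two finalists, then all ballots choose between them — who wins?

Round 1 first-place votes: Denver 0, Chicago 12, Fresno 14, Houston 20, Edmonton 0. Houston and Fresno advance.
Runoff: Houston is ranked above Fresno on 20 ballots, Fresno above Houston on 26.

Fresno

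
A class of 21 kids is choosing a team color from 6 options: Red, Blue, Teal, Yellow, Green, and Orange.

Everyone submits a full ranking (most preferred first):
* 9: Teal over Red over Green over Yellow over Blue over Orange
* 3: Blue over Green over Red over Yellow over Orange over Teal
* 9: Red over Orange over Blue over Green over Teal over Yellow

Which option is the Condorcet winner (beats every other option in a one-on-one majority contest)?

Red vs Blue: 18–3
Red vs Teal: 12–9
Red vs Yellow: 21–0
Red vs Green: 18–3
Red vs Orange: 21–0
Red beats every other option.

Red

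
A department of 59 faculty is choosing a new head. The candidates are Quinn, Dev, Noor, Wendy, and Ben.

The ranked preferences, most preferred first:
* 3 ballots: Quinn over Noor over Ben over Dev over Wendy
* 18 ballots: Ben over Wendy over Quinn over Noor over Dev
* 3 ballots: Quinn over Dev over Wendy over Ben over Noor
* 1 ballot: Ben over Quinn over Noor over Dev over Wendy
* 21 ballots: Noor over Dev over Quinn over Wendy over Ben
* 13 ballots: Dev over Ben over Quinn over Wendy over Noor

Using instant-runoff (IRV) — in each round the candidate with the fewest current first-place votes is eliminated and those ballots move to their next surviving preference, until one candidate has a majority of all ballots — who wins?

Round 1: Quinn 6, Dev 13, Noor 21, Wendy 0, Ben 19. Wendy eliminated.
Round 2: Quinn 6, Dev 13, Noor 21, Ben 19. Quinn eliminated.
Round 3: Dev 16, Noor 24, Ben 19. Dev eliminated.
Round 4: Noor 24, Ben 35. Ben has a majority (≥30).

Ben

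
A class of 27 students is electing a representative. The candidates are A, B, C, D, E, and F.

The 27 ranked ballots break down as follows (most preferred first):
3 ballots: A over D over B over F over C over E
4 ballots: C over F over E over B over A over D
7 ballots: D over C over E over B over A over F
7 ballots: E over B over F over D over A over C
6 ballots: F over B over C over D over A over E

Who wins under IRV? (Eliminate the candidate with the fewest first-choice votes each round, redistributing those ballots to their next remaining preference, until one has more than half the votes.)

F

Round 1: A 3, B 0, C 4, D 7, E 7, F 6. B eliminated.
Round 2: A 3, C 4, D 7, E 7, F 6. A eliminated.
Round 3: C 4, D 10, E 7, F 6. C eliminated.
Round 4: D 10, E 7, F 10. E eliminated.
Round 5: D 10, F 17. F has a majority (≥14).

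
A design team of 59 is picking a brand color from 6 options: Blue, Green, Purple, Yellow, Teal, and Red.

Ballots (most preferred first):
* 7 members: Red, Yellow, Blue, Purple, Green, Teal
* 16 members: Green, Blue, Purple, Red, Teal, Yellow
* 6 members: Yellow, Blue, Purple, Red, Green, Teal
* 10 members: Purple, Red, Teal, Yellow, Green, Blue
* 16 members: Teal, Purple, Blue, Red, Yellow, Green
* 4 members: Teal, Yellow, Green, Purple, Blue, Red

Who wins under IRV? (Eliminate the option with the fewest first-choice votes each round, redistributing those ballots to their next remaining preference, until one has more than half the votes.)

Purple

Round 1: Blue 0, Green 16, Purple 10, Yellow 6, Teal 20, Red 7. Blue eliminated.
Round 2: Green 16, Purple 10, Yellow 6, Teal 20, Red 7. Yellow eliminated.
Round 3: Green 16, Purple 16, Teal 20, Red 7. Red eliminated.
Round 4: Green 16, Purple 23, Teal 20. Green eliminated.
Round 5: Purple 39, Teal 20. Purple has a majority (≥30).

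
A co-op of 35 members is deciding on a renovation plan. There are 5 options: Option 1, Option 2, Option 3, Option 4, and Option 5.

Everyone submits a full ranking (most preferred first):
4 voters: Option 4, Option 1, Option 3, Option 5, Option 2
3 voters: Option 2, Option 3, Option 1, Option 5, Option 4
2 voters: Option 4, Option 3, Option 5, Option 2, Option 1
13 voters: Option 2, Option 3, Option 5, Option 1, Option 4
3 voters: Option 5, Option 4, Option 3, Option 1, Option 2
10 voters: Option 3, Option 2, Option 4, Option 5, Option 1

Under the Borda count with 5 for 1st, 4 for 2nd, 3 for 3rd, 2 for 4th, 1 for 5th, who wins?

Option 1: 4×4 + 3×3 + 2×1 + 13×2 + 3×2 + 10×1 = 69
Option 2: 4×1 + 3×5 + 2×2 + 13×5 + 3×1 + 10×4 = 131
Option 3: 4×3 + 3×4 + 2×4 + 13×4 + 3×3 + 10×5 = 143
Option 4: 4×5 + 3×1 + 2×5 + 13×1 + 3×4 + 10×3 = 88
Option 5: 4×2 + 3×2 + 2×3 + 13×3 + 3×5 + 10×2 = 94

Option 3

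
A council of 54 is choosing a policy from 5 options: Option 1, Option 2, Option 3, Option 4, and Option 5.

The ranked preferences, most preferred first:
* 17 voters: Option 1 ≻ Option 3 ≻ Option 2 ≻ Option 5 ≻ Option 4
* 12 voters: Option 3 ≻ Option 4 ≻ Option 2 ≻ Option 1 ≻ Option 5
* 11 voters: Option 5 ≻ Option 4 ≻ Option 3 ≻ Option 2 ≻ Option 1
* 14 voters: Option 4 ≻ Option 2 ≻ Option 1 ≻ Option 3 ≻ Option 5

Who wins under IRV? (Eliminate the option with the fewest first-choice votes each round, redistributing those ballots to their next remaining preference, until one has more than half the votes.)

Option 4

Round 1: Option 1 17, Option 2 0, Option 3 12, Option 4 14, Option 5 11. Option 2 eliminated.
Round 2: Option 1 17, Option 3 12, Option 4 14, Option 5 11. Option 5 eliminated.
Round 3: Option 1 17, Option 3 12, Option 4 25. Option 3 eliminated.
Round 4: Option 1 17, Option 4 37. Option 4 has a majority (≥28).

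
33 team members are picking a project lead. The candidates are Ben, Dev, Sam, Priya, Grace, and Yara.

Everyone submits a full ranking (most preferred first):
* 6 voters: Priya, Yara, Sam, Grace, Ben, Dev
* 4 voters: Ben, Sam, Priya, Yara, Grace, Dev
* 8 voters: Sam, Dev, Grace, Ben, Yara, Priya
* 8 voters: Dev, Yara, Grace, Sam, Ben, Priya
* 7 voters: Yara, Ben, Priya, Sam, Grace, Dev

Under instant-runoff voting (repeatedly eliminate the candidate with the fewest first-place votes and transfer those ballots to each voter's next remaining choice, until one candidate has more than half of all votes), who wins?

Yara

Round 1: Ben 4, Dev 8, Sam 8, Priya 6, Grace 0, Yara 7. Grace eliminated.
Round 2: Ben 4, Dev 8, Sam 8, Priya 6, Yara 7. Ben eliminated.
Round 3: Dev 8, Sam 12, Priya 6, Yara 7. Priya eliminated.
Round 4: Dev 8, Sam 12, Yara 13. Dev eliminated.
Round 5: Sam 12, Yara 21. Yara has a majority (≥17).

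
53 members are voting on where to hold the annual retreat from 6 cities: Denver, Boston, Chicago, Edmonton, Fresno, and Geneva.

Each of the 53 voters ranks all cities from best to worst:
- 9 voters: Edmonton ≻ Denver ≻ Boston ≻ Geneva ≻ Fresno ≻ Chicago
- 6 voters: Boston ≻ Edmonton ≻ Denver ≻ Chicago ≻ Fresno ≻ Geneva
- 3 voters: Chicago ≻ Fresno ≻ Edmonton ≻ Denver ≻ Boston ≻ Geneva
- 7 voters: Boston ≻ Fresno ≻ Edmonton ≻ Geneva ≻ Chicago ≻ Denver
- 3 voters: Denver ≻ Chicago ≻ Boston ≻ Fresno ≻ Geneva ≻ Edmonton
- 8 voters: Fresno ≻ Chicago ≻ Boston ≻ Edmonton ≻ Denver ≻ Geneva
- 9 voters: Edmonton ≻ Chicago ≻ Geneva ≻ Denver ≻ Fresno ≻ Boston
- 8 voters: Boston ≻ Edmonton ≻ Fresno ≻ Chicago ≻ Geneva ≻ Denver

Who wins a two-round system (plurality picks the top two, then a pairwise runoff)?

Boston

Round 1 first-place votes: Denver 3, Boston 21, Chicago 3, Edmonton 18, Fresno 8, Geneva 0. Boston and Edmonton advance.
Runoff: Boston is ranked above Edmonton on 32 ballots, Edmonton above Boston on 21.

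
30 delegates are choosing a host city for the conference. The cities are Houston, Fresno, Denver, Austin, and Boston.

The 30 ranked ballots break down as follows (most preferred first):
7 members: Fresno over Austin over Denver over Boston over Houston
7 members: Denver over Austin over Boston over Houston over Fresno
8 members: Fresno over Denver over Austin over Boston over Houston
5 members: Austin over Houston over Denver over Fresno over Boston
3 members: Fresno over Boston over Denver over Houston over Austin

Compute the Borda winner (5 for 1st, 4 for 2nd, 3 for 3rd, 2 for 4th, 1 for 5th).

Houston: 7×1 + 7×2 + 8×1 + 5×4 + 3×2 = 55
Fresno: 7×5 + 7×1 + 8×5 + 5×2 + 3×5 = 107
Denver: 7×3 + 7×5 + 8×4 + 5×3 + 3×3 = 112
Austin: 7×4 + 7×4 + 8×3 + 5×5 + 3×1 = 108
Boston: 7×2 + 7×3 + 8×2 + 5×1 + 3×4 = 68

Denver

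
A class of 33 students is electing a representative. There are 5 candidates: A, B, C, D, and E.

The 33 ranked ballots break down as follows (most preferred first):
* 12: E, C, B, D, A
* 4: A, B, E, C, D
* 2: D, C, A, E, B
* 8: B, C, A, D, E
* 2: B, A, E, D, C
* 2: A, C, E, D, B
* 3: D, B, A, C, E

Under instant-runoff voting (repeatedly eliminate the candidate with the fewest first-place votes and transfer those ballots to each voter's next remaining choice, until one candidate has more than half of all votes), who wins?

B

Round 1: A 6, B 10, C 0, D 5, E 12. C eliminated.
Round 2: A 6, B 10, D 5, E 12. D eliminated.
Round 3: A 8, B 13, E 12. A eliminated.
Round 4: B 17, E 16. B has a majority (≥17).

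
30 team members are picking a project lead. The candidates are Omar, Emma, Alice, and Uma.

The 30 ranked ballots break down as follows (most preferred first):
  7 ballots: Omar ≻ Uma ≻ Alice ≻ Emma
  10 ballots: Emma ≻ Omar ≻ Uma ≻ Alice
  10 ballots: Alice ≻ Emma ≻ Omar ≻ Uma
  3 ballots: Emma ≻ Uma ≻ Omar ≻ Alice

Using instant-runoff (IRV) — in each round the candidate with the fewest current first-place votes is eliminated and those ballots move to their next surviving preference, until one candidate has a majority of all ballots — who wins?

Round 1: Omar 7, Emma 13, Alice 10, Uma 0. Uma eliminated.
Round 2: Omar 7, Emma 13, Alice 10. Omar eliminated.
Round 3: Emma 13, Alice 17. Alice has a majority (≥16).

Alice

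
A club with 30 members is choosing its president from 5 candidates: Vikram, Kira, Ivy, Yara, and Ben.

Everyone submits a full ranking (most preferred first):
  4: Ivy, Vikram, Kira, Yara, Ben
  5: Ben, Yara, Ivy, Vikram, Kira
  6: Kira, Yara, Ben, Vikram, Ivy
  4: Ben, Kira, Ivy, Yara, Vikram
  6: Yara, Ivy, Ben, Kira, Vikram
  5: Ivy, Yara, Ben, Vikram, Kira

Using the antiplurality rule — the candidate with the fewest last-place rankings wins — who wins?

Last-place votes: Vikram 10, Kira 10, Ivy 6, Yara 0, Ben 4.

Yara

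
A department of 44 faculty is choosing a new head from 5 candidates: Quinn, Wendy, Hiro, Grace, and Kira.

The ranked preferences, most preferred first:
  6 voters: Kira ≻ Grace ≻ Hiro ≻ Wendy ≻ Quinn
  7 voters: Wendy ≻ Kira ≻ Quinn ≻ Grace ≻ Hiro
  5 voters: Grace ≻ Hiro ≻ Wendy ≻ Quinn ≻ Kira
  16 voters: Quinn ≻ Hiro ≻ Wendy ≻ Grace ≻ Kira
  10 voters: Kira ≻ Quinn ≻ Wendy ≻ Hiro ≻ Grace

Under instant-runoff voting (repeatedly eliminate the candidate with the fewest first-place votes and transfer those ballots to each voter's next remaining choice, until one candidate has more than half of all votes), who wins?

Kira

Round 1: Quinn 16, Wendy 7, Hiro 0, Grace 5, Kira 16. Hiro eliminated.
Round 2: Quinn 16, Wendy 7, Grace 5, Kira 16. Grace eliminated.
Round 3: Quinn 16, Wendy 12, Kira 16. Wendy eliminated.
Round 4: Quinn 21, Kira 23. Kira has a majority (≥23).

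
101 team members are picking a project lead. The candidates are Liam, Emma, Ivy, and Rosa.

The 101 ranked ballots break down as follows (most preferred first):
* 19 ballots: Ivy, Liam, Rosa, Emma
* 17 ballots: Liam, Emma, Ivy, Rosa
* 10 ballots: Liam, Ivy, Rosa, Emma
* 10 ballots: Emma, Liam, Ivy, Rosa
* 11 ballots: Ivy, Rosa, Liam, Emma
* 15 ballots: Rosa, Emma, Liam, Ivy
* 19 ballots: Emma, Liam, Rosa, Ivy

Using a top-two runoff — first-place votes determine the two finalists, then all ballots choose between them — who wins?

Round 1 first-place votes: Liam 27, Emma 29, Ivy 30, Rosa 15. Ivy and Emma advance.
Runoff: Ivy is ranked above Emma on 40 ballots, Emma above Ivy on 61.

Emma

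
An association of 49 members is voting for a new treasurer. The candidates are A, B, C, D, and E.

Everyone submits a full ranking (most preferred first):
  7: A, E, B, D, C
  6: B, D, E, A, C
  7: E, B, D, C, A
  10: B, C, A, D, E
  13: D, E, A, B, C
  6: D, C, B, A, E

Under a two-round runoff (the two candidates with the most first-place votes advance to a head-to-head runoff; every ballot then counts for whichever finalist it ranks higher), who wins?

B

Round 1 first-place votes: A 7, B 16, C 0, D 19, E 7. D and B advance.
Runoff: D is ranked above B on 19 ballots, B above D on 30.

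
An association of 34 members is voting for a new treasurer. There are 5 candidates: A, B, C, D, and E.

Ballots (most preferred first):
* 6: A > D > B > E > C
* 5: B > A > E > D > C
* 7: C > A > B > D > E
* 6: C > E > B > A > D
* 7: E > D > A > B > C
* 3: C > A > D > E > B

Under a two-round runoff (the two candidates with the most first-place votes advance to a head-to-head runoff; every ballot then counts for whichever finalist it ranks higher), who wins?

E

Round 1 first-place votes: A 6, B 5, C 16, D 0, E 7. C and E advance.
Runoff: C is ranked above E on 16 ballots, E above C on 18.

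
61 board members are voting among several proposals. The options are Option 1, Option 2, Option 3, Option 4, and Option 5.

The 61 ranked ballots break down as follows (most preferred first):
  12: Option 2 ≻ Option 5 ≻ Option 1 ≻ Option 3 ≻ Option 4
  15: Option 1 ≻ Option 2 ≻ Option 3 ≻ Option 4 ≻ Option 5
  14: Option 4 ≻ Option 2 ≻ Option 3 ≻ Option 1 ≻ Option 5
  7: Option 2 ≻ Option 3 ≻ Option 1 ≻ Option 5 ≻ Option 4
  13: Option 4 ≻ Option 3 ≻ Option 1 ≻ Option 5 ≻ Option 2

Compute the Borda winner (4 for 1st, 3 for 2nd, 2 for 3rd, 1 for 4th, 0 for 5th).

Option 2

Option 1: 12×2 + 15×4 + 14×1 + 7×2 + 13×2 = 138
Option 2: 12×4 + 15×3 + 14×3 + 7×4 + 13×0 = 163
Option 3: 12×1 + 15×2 + 14×2 + 7×3 + 13×3 = 130
Option 4: 12×0 + 15×1 + 14×4 + 7×0 + 13×4 = 123
Option 5: 12×3 + 15×0 + 14×0 + 7×1 + 13×1 = 56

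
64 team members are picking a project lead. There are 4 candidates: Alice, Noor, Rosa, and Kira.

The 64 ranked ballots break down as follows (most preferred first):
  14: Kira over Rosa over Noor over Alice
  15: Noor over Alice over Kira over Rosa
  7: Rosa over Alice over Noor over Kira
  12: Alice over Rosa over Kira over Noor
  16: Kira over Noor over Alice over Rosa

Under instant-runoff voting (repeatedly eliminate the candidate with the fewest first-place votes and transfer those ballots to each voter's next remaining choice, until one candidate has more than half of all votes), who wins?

Alice

Round 1: Alice 12, Noor 15, Rosa 7, Kira 30. Rosa eliminated.
Round 2: Alice 19, Noor 15, Kira 30. Noor eliminated.
Round 3: Alice 34, Kira 30. Alice has a majority (≥33).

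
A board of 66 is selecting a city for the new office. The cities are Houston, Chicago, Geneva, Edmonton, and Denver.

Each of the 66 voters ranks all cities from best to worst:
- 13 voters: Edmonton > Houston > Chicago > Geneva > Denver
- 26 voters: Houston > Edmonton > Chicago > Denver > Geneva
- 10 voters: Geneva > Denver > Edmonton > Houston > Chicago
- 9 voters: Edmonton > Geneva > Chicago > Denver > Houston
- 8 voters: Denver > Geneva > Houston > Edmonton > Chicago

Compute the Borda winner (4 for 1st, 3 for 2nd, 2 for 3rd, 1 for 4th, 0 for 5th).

Houston: 13×3 + 26×4 + 10×1 + 9×0 + 8×2 = 169
Chicago: 13×2 + 26×2 + 10×0 + 9×2 + 8×0 = 96
Geneva: 13×1 + 26×0 + 10×4 + 9×3 + 8×3 = 104
Edmonton: 13×4 + 26×3 + 10×2 + 9×4 + 8×1 = 194
Denver: 13×0 + 26×1 + 10×3 + 9×1 + 8×4 = 97

Edmonton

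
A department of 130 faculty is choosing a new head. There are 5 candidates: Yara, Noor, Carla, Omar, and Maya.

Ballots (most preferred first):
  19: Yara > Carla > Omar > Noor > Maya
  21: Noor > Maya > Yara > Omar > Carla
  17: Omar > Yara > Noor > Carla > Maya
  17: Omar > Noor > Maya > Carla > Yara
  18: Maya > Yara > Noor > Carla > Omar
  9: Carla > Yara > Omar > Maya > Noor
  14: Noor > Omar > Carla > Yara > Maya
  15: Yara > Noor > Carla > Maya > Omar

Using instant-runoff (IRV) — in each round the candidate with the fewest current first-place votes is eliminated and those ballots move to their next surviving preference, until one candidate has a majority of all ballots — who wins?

Round 1: Yara 34, Noor 35, Carla 9, Omar 34, Maya 18. Carla eliminated.
Round 2: Yara 43, Noor 35, Omar 34, Maya 18. Maya eliminated.
Round 3: Yara 61, Noor 35, Omar 34. Omar eliminated.
Round 4: Yara 78, Noor 52. Yara has a majority (≥66).

Yara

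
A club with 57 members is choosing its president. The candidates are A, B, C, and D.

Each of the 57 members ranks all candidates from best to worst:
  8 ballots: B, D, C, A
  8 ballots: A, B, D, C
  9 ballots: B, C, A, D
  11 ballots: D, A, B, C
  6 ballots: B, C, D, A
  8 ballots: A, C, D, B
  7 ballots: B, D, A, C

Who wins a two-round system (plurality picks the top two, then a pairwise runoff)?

Round 1 first-place votes: A 16, B 30, C 0, D 11. B and A advance.
Runoff: B is ranked above A on 30 ballots, A above B on 27.

B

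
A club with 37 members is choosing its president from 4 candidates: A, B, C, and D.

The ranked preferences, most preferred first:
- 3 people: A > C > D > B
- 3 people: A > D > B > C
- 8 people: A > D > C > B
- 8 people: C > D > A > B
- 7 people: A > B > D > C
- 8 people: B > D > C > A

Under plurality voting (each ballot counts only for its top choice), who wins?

First-place votes: A 21, B 8, C 8, D 0.

A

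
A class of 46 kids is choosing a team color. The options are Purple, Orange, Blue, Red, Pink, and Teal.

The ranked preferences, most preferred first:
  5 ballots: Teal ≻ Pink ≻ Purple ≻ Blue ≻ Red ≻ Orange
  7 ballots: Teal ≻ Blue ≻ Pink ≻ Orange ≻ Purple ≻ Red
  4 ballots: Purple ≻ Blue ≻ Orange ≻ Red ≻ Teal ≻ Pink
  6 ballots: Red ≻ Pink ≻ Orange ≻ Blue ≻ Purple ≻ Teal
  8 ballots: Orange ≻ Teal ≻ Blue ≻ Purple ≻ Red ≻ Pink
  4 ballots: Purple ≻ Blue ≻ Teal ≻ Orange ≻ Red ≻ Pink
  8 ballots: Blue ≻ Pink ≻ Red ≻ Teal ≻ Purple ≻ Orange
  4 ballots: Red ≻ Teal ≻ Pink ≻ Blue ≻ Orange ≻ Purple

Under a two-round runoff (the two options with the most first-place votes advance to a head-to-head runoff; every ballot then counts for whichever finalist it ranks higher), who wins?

Teal

Round 1 first-place votes: Purple 8, Orange 8, Blue 8, Red 10, Pink 0, Teal 12. Teal and Red advance.
Runoff: Teal is ranked above Red on 24 ballots, Red above Teal on 22.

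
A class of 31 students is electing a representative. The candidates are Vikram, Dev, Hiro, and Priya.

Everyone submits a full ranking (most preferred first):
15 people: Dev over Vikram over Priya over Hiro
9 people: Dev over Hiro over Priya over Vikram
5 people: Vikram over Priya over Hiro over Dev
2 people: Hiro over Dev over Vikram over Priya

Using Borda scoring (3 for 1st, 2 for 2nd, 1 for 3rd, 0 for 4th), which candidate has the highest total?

Dev

Vikram: 15×2 + 9×0 + 5×3 + 2×1 = 47
Dev: 15×3 + 9×3 + 5×0 + 2×2 = 76
Hiro: 15×0 + 9×2 + 5×1 + 2×3 = 29
Priya: 15×1 + 9×1 + 5×2 + 2×0 = 34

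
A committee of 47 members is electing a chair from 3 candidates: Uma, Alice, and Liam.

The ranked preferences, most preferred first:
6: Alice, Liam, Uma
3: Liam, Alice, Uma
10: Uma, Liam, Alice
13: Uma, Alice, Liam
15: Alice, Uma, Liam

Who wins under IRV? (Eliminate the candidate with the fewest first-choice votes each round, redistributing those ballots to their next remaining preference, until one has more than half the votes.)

Alice

Round 1: Uma 23, Alice 21, Liam 3. Liam eliminated.
Round 2: Uma 23, Alice 24. Alice has a majority (≥24).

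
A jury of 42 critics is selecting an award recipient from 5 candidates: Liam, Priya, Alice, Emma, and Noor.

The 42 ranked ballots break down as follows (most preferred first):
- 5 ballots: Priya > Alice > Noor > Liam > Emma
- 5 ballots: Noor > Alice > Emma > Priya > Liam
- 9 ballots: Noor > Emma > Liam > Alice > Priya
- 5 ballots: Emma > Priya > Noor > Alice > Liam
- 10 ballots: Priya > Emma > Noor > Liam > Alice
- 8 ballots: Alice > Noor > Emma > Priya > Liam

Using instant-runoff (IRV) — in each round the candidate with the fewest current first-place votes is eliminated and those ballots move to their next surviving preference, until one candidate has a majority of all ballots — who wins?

Round 1: Liam 0, Priya 15, Alice 8, Emma 5, Noor 14. Liam eliminated.
Round 2: Priya 15, Alice 8, Emma 5, Noor 14. Emma eliminated.
Round 3: Priya 20, Alice 8, Noor 14. Alice eliminated.
Round 4: Priya 20, Noor 22. Noor has a majority (≥22).

Noor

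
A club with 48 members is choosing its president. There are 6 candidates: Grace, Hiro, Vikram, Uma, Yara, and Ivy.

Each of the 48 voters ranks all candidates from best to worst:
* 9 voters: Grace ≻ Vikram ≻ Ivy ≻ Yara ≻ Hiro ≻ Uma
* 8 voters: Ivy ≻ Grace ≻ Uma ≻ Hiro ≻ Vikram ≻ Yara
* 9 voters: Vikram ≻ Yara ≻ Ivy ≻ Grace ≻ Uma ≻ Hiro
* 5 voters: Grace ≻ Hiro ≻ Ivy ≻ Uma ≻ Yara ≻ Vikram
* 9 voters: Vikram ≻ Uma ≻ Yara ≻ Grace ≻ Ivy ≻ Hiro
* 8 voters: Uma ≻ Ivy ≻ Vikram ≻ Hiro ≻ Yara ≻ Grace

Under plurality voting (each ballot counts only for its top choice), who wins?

First-place votes: Grace 14, Hiro 0, Vikram 18, Uma 8, Yara 0, Ivy 8.

Vikram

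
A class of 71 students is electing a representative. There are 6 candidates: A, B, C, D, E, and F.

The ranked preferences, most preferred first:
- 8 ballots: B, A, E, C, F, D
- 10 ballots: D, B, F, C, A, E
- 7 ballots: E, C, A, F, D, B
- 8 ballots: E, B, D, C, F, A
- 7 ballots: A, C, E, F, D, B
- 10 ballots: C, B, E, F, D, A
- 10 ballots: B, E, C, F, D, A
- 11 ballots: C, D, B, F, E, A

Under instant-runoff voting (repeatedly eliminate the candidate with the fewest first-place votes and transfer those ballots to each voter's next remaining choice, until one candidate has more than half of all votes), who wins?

B

Round 1: A 7, B 18, C 21, D 10, E 15, F 0. F eliminated.
Round 2: A 7, B 18, C 21, D 10, E 15. A eliminated.
Round 3: B 18, C 28, D 10, E 15. D eliminated.
Round 4: B 28, C 28, E 15. E eliminated.
Round 5: B 36, C 35. B has a majority (≥36).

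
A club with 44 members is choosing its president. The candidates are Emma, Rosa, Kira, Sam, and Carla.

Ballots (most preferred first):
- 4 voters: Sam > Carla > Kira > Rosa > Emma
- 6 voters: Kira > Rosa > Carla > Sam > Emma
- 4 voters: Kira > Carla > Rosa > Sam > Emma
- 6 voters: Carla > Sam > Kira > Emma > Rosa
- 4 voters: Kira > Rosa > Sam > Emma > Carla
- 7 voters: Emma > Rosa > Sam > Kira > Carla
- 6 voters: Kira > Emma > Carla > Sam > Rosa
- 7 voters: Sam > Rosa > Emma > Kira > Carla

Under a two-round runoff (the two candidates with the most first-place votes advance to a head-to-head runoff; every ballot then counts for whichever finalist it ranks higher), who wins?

Round 1 first-place votes: Emma 7, Rosa 0, Kira 20, Sam 11, Carla 6. Kira and Sam advance.
Runoff: Kira is ranked above Sam on 20 ballots, Sam above Kira on 24.

Sam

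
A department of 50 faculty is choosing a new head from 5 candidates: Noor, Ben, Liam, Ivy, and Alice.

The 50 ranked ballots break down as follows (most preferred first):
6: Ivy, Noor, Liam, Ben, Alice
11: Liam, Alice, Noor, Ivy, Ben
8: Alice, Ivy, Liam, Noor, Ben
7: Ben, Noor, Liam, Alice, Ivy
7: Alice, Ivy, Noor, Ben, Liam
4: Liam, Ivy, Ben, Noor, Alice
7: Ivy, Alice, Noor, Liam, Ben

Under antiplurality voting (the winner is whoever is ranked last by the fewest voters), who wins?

Last-place votes: Noor 0, Ben 26, Liam 7, Ivy 7, Alice 10.

Noor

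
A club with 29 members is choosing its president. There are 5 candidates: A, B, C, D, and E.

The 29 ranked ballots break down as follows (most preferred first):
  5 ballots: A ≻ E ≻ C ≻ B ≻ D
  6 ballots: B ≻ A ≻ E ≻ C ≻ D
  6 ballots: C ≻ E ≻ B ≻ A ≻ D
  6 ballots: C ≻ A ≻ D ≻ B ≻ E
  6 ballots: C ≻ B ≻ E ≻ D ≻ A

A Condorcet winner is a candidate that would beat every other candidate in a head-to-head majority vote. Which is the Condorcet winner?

C vs A: 18–11
C vs B: 23–6
C vs D: 29–0
C vs E: 18–11
C beats every other candidate.

C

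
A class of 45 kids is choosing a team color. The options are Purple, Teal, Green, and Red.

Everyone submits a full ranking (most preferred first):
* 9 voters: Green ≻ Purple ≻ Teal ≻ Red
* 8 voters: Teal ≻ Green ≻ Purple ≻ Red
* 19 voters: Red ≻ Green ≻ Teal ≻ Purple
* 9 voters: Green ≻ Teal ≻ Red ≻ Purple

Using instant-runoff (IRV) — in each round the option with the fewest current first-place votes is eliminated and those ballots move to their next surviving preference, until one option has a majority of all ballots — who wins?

Round 1: Purple 0, Teal 8, Green 18, Red 19. Purple eliminated.
Round 2: Teal 8, Green 18, Red 19. Teal eliminated.
Round 3: Green 26, Red 19. Green has a majority (≥23).

Green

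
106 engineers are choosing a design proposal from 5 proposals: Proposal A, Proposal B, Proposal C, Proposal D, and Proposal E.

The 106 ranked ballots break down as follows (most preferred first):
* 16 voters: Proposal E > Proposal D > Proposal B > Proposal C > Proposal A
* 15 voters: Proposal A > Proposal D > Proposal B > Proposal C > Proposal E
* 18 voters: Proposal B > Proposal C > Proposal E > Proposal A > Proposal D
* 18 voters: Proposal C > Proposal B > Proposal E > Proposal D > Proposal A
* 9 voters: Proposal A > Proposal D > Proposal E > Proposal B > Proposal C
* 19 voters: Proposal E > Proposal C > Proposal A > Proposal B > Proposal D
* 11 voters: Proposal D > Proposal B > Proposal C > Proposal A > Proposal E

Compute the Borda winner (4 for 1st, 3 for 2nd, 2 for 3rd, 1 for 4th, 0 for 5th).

Proposal A: 16×0 + 15×4 + 18×1 + 18×0 + 9×4 + 19×2 + 11×1 = 163
Proposal B: 16×2 + 15×2 + 18×4 + 18×3 + 9×1 + 19×1 + 11×3 = 249
Proposal C: 16×1 + 15×1 + 18×3 + 18×4 + 9×0 + 19×3 + 11×2 = 236
Proposal D: 16×3 + 15×3 + 18×0 + 18×1 + 9×3 + 19×0 + 11×4 = 182
Proposal E: 16×4 + 15×0 + 18×2 + 18×2 + 9×2 + 19×4 + 11×0 = 230

Proposal B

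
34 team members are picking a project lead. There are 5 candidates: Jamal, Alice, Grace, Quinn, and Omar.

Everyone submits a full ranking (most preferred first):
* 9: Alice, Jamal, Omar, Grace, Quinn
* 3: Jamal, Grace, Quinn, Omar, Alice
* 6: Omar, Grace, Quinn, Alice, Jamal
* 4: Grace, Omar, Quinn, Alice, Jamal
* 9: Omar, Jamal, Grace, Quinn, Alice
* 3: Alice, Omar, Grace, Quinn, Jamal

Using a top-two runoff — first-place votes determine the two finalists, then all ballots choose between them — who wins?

Round 1 first-place votes: Jamal 3, Alice 12, Grace 4, Quinn 0, Omar 15. Omar and Alice advance.
Runoff: Omar is ranked above Alice on 22 ballots, Alice above Omar on 12.

Omar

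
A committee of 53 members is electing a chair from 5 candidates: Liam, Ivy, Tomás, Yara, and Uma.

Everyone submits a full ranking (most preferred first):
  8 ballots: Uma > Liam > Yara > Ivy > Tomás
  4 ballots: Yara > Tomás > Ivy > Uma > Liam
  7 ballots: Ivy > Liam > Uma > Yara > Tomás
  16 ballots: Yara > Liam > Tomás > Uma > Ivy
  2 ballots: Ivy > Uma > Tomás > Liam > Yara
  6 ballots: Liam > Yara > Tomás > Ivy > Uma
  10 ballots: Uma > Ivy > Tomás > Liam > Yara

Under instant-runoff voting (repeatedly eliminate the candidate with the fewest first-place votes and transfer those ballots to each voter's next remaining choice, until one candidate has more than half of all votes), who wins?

Round 1: Liam 6, Ivy 9, Tomás 0, Yara 20, Uma 18. Tomás eliminated.
Round 2: Liam 6, Ivy 9, Yara 20, Uma 18. Liam eliminated.
Round 3: Ivy 9, Yara 26, Uma 18. Ivy eliminated.
Round 4: Yara 26, Uma 27. Uma has a majority (≥27).

Uma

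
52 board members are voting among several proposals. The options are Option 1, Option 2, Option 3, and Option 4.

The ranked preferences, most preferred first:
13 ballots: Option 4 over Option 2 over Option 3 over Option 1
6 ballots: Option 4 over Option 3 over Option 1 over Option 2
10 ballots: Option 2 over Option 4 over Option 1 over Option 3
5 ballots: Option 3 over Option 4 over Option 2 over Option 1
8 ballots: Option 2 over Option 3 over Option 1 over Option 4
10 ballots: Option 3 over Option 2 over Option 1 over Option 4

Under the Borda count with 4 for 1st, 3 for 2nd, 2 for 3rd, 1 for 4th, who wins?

Option 2

Option 1: 13×1 + 6×2 + 10×2 + 5×1 + 8×2 + 10×2 = 86
Option 2: 13×3 + 6×1 + 10×4 + 5×2 + 8×4 + 10×3 = 157
Option 3: 13×2 + 6×3 + 10×1 + 5×4 + 8×3 + 10×4 = 138
Option 4: 13×4 + 6×4 + 10×3 + 5×3 + 8×1 + 10×1 = 139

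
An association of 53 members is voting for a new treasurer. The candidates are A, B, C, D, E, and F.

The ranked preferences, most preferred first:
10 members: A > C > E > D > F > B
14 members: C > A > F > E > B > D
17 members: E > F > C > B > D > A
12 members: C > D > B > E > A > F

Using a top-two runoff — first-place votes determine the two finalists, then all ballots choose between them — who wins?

Round 1 first-place votes: A 10, B 0, C 26, D 0, E 17, F 0. C and E advance.
Runoff: C is ranked above E on 36 ballots, E above C on 17.

C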